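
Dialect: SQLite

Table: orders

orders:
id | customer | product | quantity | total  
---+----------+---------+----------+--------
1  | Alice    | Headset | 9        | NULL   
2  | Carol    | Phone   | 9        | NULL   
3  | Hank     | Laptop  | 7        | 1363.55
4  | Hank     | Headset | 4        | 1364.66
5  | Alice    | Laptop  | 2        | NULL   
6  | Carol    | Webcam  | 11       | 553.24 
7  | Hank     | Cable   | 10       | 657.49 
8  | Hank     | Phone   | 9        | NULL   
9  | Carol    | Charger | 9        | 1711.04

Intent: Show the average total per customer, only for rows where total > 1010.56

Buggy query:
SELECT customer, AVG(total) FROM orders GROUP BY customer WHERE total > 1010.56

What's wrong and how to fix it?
Bug: WHERE cannot follow GROUP BY

Fix: Place WHERE between FROM and GROUP BY

Corrected query:
SELECT customer, AVG(total) FROM orders WHERE total > 1010.56 GROUP BY customer

Result:
customer | AVG(total)
---------+-----------
Carol    | 1711.04   
Hank     | 1364.105  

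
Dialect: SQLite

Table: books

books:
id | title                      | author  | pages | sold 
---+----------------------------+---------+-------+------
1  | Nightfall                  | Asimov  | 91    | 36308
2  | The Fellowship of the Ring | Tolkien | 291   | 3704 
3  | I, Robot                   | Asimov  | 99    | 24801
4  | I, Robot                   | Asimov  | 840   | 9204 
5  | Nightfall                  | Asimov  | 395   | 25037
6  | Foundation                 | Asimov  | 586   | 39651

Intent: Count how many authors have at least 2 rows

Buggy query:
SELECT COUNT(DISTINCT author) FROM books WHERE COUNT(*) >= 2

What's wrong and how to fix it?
Bug: COUNT(*) cannot appear in WHERE; the per-group count doesn't exist yet

Fix: Group first with HAVING COUNT(*) >= 2, then COUNT the resulting groups

Corrected query:
SELECT COUNT(*) FROM (SELECT author FROM books GROUP BY author HAVING COUNT(*) >= 2)

Result:
COUNT(*)
--------
1       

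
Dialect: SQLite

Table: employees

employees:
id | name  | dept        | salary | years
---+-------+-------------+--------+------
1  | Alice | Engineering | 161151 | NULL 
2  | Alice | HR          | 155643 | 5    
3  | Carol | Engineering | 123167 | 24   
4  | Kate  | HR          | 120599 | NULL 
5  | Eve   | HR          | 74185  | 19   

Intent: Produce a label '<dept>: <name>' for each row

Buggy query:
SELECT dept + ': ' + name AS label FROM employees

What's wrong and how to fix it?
Bug: SQLite uses || for string concatenation; + coerces text to numbers (yielding 0)

Fix: Use the || operator for string concatenation

Corrected query:
SELECT dept || ': ' || name AS label FROM employees

Result:
label             
------------------
Engineering: Alice
HR: Alice         
Engineering: Carol
HR: Kate          
HR: Eve           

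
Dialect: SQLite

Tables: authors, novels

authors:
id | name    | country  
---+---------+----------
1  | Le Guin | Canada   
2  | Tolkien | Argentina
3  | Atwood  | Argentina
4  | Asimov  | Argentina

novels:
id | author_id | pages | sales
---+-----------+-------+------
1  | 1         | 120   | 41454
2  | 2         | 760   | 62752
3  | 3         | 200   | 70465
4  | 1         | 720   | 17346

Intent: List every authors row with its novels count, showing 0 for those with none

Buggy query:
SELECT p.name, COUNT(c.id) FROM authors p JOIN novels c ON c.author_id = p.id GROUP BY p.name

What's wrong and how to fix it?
Bug: INNER JOIN drops authors rows that have no matching novels rows

Fix: Use LEFT JOIN so parents without children still appear (COUNT(c.id) gives 0)

Corrected query:
SELECT p.name, COUNT(c.id) FROM authors p LEFT JOIN novels c ON c.author_id = p.id GROUP BY p.name

Result:
name    | COUNT(c.id)
--------+------------
Asimov  | 0          
Atwood  | 1          
Le Guin | 2          
Tolkien | 1          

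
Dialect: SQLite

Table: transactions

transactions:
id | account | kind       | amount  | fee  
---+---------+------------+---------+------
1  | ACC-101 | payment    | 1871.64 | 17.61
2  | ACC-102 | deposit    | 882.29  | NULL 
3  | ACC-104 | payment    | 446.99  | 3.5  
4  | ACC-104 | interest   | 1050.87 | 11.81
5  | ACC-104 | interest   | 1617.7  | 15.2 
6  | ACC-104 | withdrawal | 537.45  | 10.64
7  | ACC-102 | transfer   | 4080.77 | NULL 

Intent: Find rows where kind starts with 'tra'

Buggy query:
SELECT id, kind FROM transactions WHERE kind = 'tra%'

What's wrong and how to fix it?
Bug: Wildcards only work with LIKE; '=' treats '%' as a literal character

Fix: Replace '=' with LIKE so 'tra%' is treated as a pattern

Corrected query:
SELECT id, kind FROM transactions WHERE kind LIKE 'tra%'

Result:
id | kind    
---+---------
7  | transfer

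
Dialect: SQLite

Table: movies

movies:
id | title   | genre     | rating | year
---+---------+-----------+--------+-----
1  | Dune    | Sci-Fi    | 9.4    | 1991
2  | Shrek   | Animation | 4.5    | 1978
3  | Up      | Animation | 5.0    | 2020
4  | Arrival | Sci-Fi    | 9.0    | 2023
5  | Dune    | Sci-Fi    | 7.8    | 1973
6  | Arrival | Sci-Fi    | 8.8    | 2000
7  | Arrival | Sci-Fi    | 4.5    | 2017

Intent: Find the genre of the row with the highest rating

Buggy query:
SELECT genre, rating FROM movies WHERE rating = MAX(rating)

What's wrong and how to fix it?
Bug: WHERE is evaluated per row; an aggregate over the whole table isn't defined there

Fix: Wrap MAX in a scalar subquery so WHERE compares against a single value

Corrected query:
SELECT genre, rating FROM movies WHERE rating = (SELECT MAX(rating) FROM movies)

Result:
genre  | rating
-------+-------
Sci-Fi | 9.4   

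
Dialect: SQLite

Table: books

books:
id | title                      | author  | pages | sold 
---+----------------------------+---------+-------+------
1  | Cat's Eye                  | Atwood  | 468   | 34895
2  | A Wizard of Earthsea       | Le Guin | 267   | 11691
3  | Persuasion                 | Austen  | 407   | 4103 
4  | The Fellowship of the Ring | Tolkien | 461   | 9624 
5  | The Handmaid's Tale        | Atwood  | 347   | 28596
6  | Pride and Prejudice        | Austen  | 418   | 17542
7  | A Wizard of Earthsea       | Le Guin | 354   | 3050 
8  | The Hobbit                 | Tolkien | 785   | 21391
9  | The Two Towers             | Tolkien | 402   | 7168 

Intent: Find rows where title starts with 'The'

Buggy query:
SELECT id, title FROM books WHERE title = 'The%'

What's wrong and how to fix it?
Bug: '=' compares the literal string including the % character; pattern matching needs LIKE

Fix: Use LIKE for wildcard pattern matching

Corrected query:
SELECT id, title FROM books WHERE title LIKE 'The%'

Result:
id | title                     
---+---------------------------
4  | The Fellowship of the Ring
5  | The Handmaid's Tale       
8  | The Hobbit                
9  | The Two Towers            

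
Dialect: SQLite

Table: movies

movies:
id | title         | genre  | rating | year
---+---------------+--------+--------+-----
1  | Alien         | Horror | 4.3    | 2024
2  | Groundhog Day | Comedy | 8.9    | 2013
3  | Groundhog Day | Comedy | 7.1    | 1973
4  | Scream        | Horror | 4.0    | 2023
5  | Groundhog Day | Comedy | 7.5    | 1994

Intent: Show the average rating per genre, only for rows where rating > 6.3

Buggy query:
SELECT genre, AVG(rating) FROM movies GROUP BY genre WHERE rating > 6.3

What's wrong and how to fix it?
Bug: Row-level WHERE must come before GROUP BY in the clause order

Fix: Move the WHERE clause before GROUP BY

Corrected query:
SELECT genre, AVG(rating) FROM movies WHERE rating > 6.3 GROUP BY genre

Result:
genre  | AVG(rating)
-------+------------
Comedy | 7.833333   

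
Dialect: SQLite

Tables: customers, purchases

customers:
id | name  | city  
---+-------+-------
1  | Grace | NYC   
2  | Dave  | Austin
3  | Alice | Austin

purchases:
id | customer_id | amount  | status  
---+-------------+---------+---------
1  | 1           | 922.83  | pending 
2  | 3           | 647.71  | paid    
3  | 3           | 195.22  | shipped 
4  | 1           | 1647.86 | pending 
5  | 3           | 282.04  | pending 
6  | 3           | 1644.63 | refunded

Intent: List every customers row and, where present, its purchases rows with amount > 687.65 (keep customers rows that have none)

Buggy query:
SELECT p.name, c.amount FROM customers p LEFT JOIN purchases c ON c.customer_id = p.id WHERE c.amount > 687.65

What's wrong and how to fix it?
Bug: A WHERE condition on the right-hand table after LEFT JOIN drops unmatched parents

Fix: Put 'c.amount > 687.65' in the JOIN's ON clause instead of WHERE

Corrected query:
SELECT p.name, c.amount FROM customers p LEFT JOIN purchases c ON c.customer_id = p.id AND c.amount > 687.65

Result:
name  | amount 
------+--------
Grace | 922.83 
Grace | 1647.86
Dave  | NULL   
Alice | 1644.63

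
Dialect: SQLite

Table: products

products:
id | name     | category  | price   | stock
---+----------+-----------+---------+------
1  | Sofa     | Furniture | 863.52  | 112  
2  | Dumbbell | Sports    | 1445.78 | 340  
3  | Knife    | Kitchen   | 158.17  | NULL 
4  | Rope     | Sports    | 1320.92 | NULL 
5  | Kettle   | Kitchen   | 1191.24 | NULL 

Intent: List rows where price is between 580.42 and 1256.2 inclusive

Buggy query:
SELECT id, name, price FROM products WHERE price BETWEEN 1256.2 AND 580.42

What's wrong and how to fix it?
Bug: BETWEEN expects the lower bound first; with 1256.2 AND 580.42 the range is empty

Fix: Write BETWEEN 580.42 AND 1256.2

Corrected query:
SELECT id, name, price FROM products WHERE price BETWEEN 580.42 AND 1256.2

Result:
id | name   | price  
---+--------+--------
1  | Sofa   | 863.52 
5  | Kettle | 1191.24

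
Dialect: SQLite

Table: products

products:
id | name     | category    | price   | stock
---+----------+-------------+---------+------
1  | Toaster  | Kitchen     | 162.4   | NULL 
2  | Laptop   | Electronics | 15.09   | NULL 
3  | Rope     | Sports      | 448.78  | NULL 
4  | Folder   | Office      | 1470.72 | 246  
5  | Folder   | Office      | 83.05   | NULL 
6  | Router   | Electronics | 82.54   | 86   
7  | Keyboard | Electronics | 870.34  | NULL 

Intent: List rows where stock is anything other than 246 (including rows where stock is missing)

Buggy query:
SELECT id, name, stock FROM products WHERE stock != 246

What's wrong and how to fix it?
Bug: 'stock != 246' is unknown when stock is NULL, so NULL rows are silently excluded

Fix: Handle NULL separately with IS NULL alongside the inequality

Corrected query:
SELECT id, name, stock FROM products WHERE stock != 246 OR stock IS NULL

Result:
id | name     | stock
---+----------+------
1  | Toaster  | NULL 
2  | Laptop   | NULL 
3  | Rope     | NULL 
5  | Folder   | NULL 
6  | Router   | 86   
7  | Keyboard | NULL 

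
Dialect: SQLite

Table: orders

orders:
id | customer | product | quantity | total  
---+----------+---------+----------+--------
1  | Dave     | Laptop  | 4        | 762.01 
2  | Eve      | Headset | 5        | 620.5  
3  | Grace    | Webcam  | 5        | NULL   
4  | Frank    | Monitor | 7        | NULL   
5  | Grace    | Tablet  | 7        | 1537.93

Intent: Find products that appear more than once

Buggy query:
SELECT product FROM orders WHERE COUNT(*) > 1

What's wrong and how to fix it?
Bug: WHERE can't reference COUNT(*); aggregates are computed after WHERE

Fix: Group first, then use HAVING for the count condition

Corrected query:
SELECT product FROM orders GROUP BY product HAVING COUNT(*) > 1

Result:
(no rows)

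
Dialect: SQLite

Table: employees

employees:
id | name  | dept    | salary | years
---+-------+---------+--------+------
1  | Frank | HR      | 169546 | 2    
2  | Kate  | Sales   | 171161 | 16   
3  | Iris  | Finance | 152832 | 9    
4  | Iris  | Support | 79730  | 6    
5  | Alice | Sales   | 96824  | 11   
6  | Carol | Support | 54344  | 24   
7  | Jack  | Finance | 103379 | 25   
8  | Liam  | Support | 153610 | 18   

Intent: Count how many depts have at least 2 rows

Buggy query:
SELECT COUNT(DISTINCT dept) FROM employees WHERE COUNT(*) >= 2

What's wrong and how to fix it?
Bug: WHERE filters individual rows, not groups, so a group-level COUNT is invalid there

Fix: Group first with HAVING COUNT(*) >= 2, then COUNT the resulting groups

Corrected query:
SELECT COUNT(*) FROM (SELECT dept FROM employees GROUP BY dept HAVING COUNT(*) >= 2)

Result:
COUNT(*)
--------
3       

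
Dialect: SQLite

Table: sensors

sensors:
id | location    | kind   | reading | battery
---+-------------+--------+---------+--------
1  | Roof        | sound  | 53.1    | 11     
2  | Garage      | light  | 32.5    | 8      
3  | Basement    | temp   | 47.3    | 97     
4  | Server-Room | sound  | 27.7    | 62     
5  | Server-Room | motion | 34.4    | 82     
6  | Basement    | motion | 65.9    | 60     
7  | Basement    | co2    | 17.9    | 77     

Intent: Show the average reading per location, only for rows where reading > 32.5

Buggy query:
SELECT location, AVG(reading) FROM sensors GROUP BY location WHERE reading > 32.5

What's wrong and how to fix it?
Bug: WHERE cannot follow GROUP BY

Fix: Move the WHERE clause before GROUP BY

Corrected query:
SELECT location, AVG(reading) FROM sensors WHERE reading > 32.5 GROUP BY location

Result:
location    | AVG(reading)
------------+-------------
Basement    | 56.6        
Roof        | 53.1        
Server-Room | 34.4        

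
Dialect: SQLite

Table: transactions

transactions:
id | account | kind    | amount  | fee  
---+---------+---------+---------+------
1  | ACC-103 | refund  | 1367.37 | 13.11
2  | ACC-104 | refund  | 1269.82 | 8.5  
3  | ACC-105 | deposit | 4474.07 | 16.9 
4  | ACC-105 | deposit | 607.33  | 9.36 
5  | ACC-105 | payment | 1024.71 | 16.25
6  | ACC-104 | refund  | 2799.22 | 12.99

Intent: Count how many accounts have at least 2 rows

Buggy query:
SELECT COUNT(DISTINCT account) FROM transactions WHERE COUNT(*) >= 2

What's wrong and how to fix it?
Bug: WHERE filters individual rows, not groups, so a group-level COUNT is invalid there

Fix: Group first with HAVING COUNT(*) >= 2, then COUNT the resulting groups

Corrected query:
SELECT COUNT(*) FROM (SELECT account FROM transactions GROUP BY account HAVING COUNT(*) >= 2)

Result:
COUNT(*)
--------
2       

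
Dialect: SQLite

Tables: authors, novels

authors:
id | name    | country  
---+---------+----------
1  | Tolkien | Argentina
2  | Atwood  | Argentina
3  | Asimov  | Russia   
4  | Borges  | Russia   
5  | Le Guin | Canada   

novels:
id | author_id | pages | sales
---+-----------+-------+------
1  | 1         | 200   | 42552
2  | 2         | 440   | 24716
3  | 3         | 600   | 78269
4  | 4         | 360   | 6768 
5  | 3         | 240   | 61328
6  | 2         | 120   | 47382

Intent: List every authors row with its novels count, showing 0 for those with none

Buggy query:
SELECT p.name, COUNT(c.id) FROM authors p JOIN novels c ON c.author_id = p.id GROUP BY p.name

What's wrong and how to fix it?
Bug: An inner join excludes parents with zero children

Fix: Switch to LEFT JOIN to retain unmatched parent rows

Corrected query:
SELECT p.name, COUNT(c.id) FROM authors p LEFT JOIN novels c ON c.author_id = p.id GROUP BY p.name

Result:
name    | COUNT(c.id)
--------+------------
Asimov  | 2          
Atwood  | 2          
Borges  | 1          
Le Guin | 0          
Tolkien | 1          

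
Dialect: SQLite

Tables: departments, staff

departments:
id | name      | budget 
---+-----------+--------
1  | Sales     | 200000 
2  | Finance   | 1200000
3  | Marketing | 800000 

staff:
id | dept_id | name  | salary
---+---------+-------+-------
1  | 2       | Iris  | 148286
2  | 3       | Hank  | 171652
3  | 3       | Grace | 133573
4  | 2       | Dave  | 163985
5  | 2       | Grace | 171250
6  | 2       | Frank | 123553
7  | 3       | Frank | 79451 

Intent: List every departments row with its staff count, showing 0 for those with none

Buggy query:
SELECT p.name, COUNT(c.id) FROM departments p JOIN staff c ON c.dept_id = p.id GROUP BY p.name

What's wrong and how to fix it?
Bug: An inner join excludes parents with zero children

Fix: Switch to LEFT JOIN to retain unmatched parent rows

Corrected query:
SELECT p.name, COUNT(c.id) FROM departments p LEFT JOIN staff c ON c.dept_id = p.id GROUP BY p.name

Result:
name      | COUNT(c.id)
----------+------------
Finance   | 4          
Marketing | 3          
Sales     | 0          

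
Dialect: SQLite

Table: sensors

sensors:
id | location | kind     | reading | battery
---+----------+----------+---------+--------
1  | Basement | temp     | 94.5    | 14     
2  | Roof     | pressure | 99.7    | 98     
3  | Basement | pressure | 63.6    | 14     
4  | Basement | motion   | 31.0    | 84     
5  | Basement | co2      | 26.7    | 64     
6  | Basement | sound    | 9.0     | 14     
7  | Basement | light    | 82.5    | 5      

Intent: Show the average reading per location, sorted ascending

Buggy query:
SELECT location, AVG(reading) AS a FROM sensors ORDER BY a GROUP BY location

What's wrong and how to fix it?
Bug: GROUP BY must precede ORDER BY

Fix: Reorder: SELECT … FROM … GROUP BY … ORDER BY …

Corrected query:
SELECT location, AVG(reading) AS a FROM sensors GROUP BY location ORDER BY a

Result:
location | a        
---------+----------
Basement | 51.216667
Roof     | 99.7     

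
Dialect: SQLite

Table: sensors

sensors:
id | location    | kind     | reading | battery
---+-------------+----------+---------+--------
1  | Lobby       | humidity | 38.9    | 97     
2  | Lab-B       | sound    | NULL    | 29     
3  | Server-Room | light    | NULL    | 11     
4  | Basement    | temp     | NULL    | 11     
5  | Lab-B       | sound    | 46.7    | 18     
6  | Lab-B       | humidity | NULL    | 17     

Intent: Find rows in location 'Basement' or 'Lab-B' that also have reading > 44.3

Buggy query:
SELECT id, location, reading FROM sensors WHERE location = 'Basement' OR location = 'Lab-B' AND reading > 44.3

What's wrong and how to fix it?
Bug: AND binds tighter than OR, so this parses as location = 'Basement' OR (location = 'Lab-B' AND reading > 44.3)

Fix: Group the OR with parentheses (or use IN), then AND the threshold

Corrected query:
SELECT id, location, reading FROM sensors WHERE (location = 'Basement' OR location = 'Lab-B') AND reading > 44.3

Result:
id | location | reading
---+----------+--------
5  | Lab-B    | 46.7   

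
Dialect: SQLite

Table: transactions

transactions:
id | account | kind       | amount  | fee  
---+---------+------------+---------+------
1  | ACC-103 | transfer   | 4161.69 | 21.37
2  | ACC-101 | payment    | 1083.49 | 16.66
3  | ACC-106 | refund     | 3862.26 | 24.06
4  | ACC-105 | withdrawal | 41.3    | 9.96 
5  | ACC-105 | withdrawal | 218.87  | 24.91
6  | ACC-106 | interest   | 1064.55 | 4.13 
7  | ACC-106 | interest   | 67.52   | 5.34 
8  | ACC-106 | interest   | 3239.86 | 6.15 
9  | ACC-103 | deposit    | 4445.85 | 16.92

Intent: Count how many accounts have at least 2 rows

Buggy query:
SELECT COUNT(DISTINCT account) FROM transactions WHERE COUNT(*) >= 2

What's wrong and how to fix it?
Bug: WHERE filters individual rows, not groups, so a group-level COUNT is invalid there

Fix: Use a subquery that GROUPs and filters with HAVING, then count its rows

Corrected query:
SELECT COUNT(*) FROM (SELECT account FROM transactions GROUP BY account HAVING COUNT(*) >= 2)

Result:
COUNT(*)
--------
3       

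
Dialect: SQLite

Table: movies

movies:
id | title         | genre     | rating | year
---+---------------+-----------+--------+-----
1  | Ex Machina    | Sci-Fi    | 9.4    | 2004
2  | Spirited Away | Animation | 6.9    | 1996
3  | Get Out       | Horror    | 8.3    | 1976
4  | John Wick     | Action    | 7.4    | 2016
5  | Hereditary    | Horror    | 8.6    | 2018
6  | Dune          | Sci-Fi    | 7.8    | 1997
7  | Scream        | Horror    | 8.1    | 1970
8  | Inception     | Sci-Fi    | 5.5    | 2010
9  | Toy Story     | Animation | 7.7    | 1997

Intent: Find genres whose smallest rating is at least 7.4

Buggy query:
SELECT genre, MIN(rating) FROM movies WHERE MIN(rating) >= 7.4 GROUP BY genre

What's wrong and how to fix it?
Bug: MIN() in WHERE is a misuse of aggregate

Fix: Use HAVING for the per-group MIN condition

Corrected query:
SELECT genre, MIN(rating) FROM movies GROUP BY genre HAVING MIN(rating) >= 7.4

Result:
genre  | MIN(rating)
-------+------------
Action | 7.4        
Horror | 8.1        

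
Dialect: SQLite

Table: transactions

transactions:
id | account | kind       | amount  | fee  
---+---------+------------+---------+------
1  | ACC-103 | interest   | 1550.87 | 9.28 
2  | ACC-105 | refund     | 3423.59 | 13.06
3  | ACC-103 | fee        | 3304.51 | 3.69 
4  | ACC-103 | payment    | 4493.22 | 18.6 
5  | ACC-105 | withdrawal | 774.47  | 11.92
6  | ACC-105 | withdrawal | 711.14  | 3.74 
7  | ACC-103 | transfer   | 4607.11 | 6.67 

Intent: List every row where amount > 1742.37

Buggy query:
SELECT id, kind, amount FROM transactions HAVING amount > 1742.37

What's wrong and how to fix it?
Bug: This is a non-aggregate query (no GROUP BY, no aggregates), so in SQLite the HAVING clause is invalid here; a row-level condition belongs in WHERE

Fix: Use WHERE for row-level filtering

Corrected query:
SELECT id, kind, amount FROM transactions WHERE amount > 1742.37

Result:
id | kind     | amount 
---+----------+--------
2  | refund   | 3423.59
3  | fee      | 3304.51
4  | payment  | 4493.22
7  | transfer | 4607.11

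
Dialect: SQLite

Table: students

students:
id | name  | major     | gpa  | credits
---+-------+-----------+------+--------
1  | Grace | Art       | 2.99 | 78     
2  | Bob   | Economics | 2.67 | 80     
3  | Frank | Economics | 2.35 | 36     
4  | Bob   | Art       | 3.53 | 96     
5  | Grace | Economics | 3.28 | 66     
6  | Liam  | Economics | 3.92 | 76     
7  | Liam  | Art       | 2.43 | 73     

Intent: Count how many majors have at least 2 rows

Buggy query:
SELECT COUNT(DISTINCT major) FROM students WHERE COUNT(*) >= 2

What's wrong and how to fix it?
Bug: WHERE filters individual rows, not groups, so a group-level COUNT is invalid there

Fix: Use a subquery that GROUPs and filters with HAVING, then count its rows

Corrected query:
SELECT COUNT(*) FROM (SELECT major FROM students GROUP BY major HAVING COUNT(*) >= 2)

Result:
COUNT(*)
--------
2       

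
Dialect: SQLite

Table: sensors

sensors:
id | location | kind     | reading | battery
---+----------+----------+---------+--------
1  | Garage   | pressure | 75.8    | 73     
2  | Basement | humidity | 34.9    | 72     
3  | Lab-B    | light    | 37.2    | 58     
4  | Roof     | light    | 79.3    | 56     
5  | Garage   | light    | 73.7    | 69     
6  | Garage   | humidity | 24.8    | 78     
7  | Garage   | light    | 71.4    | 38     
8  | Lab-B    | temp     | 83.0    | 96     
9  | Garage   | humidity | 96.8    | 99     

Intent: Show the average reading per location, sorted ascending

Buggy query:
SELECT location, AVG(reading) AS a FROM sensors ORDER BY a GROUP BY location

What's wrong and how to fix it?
Bug: GROUP BY must precede ORDER BY

Fix: Move ORDER BY to the end, after GROUP BY

Corrected query:
SELECT location, AVG(reading) AS a FROM sensors GROUP BY location ORDER BY a

Result:
location | a   
---------+-----
Basement | 34.9
Lab-B    | 60.1
Garage   | 68.5
Roof     | 79.3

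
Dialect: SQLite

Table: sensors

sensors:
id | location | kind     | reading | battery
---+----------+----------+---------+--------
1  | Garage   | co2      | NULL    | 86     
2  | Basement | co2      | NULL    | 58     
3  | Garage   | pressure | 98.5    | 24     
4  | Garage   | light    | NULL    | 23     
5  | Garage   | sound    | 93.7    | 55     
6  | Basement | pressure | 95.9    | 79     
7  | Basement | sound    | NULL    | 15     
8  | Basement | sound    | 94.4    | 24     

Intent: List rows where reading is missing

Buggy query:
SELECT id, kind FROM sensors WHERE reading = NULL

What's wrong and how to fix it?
Bug: Comparing to NULL with '=' never matches; NULL = NULL is unknown, not true

Fix: Use IS NULL to test for NULL

Corrected query:
SELECT id, kind FROM sensors WHERE reading IS NULL

Result:
id | kind 
---+------
1  | co2  
2  | co2  
4  | light
7  | sound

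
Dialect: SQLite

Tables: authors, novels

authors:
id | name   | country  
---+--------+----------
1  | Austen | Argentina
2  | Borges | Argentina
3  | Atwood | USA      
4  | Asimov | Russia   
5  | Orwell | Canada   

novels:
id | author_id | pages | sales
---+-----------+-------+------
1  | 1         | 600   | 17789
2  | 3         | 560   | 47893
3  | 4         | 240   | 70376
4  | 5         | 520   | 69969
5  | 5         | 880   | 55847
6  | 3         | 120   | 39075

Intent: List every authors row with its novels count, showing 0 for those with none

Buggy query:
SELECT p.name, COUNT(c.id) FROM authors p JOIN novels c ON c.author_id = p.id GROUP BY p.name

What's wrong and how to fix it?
Bug: An inner join excludes parents with zero children

Fix: Use LEFT JOIN so parents without children still appear (COUNT(c.id) gives 0)

Corrected query:
SELECT p.name, COUNT(c.id) FROM authors p LEFT JOIN novels c ON c.author_id = p.id GROUP BY p.name

Result:
name   | COUNT(c.id)
-------+------------
Asimov | 1          
Atwood | 2          
Austen | 1          
Borges | 0          
Orwell | 2          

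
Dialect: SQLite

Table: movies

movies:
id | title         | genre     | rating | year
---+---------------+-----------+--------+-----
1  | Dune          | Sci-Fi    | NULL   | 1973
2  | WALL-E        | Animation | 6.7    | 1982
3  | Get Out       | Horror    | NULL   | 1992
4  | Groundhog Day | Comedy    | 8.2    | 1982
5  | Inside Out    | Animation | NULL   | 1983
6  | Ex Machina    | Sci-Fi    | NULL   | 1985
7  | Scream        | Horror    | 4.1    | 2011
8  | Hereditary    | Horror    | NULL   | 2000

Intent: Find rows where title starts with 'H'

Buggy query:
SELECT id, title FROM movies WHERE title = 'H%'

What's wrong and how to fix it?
Bug: '=' compares the literal string including the % character; pattern matching needs LIKE

Fix: Replace '=' with LIKE so 'H%' is treated as a pattern

Corrected query:
SELECT id, title FROM movies WHERE title LIKE 'H%'

Result:
id | title     
---+-----------
8  | Hereditary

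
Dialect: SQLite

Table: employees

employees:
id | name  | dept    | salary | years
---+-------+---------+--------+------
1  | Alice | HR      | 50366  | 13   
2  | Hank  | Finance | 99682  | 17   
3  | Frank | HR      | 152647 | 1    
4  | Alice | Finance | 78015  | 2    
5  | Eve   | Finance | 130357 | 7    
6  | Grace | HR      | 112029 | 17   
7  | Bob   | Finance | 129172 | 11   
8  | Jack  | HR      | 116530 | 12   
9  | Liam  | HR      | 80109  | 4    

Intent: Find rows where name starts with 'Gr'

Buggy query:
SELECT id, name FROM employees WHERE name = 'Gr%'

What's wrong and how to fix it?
Bug: '=' compares the literal string including the % character; pattern matching needs LIKE

Fix: Use LIKE for wildcard pattern matching

Corrected query:
SELECT id, name FROM employees WHERE name LIKE 'Gr%'

Result:
id | name 
---+------
6  | Grace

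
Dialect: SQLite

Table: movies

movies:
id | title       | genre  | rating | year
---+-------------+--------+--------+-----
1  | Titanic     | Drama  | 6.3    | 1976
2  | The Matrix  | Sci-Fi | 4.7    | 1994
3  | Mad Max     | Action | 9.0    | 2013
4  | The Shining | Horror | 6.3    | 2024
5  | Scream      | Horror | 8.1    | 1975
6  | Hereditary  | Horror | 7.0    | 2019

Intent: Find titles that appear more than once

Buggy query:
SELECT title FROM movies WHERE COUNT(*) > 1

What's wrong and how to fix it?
Bug: WHERE can't reference COUNT(*); aggregates are computed after WHERE

Fix: Group first, then use HAVING for the count condition

Corrected query:
SELECT title FROM movies GROUP BY title HAVING COUNT(*) > 1

Result:
(no rows)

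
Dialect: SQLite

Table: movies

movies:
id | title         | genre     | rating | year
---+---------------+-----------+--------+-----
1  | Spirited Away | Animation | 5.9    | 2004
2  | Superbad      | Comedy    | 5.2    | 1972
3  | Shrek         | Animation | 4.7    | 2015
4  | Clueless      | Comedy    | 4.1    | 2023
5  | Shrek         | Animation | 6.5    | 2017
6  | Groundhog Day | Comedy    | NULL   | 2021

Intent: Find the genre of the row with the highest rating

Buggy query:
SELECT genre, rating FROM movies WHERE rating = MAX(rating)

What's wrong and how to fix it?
Bug: MAX(rating) is an aggregate and cannot be used directly in WHERE

Fix: Wrap MAX in a scalar subquery so WHERE compares against a single value

Corrected query:
SELECT genre, rating FROM movies WHERE rating = (SELECT MAX(rating) FROM movies)

Result:
genre     | rating
----------+-------
Animation | 6.5   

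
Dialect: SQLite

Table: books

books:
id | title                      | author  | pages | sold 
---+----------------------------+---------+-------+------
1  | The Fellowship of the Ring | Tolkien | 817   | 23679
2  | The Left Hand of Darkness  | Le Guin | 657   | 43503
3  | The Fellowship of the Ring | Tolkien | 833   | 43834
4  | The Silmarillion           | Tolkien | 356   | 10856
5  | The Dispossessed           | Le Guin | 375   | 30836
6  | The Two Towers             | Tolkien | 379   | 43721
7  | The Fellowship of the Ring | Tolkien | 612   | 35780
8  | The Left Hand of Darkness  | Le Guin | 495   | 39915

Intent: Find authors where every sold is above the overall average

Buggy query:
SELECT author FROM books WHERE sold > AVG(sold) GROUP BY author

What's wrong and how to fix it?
Bug: WHERE evaluates per row before aggregation, so AVG() is unavailable

Fix: Use a subquery for AVG and a HAVING MIN(...) filter so the condition holds for every row in the group

Corrected query:
SELECT author FROM books GROUP BY author HAVING MIN(sold) > (SELECT AVG(sold) FROM books)

Result:
(no rows)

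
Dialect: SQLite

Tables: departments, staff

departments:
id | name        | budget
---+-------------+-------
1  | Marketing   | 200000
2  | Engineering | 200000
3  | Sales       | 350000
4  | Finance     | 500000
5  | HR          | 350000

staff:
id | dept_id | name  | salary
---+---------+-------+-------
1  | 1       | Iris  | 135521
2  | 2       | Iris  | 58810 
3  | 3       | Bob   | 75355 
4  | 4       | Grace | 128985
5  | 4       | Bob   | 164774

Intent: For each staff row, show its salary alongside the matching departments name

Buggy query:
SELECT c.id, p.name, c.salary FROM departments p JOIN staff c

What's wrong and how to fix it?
Bug: Missing join condition: each staff row is matched to all departments rows instead of just its own

Fix: Add ON c.dept_id = p.id to the JOIN

Corrected query:
SELECT c.id, p.name, c.salary FROM departments p JOIN staff c ON c.dept_id = p.id

Result:
id | name        | salary
---+-------------+-------
1  | Marketing   | 135521
2  | Engineering | 58810 
3  | Sales       | 75355 
4  | Finance     | 128985
5  | Finance     | 164774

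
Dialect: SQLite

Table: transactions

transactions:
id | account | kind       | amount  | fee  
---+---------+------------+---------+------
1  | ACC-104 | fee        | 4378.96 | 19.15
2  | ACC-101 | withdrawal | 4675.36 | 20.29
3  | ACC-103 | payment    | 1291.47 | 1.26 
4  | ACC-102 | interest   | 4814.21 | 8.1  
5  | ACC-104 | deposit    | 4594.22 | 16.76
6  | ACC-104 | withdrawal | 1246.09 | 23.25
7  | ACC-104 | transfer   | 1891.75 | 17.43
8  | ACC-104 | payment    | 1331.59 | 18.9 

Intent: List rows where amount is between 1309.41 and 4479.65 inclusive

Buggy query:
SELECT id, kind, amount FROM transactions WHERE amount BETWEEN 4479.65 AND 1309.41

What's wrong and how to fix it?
Bug: BETWEEN expects the lower bound first; with 4479.65 AND 1309.41 the range is empty

Fix: Swap the bounds so the smaller value comes first

Corrected query:
SELECT id, kind, amount FROM transactions WHERE amount BETWEEN 1309.41 AND 4479.65

Result:
id | kind     | amount 
---+----------+--------
1  | fee      | 4378.96
7  | transfer | 1891.75
8  | payment  | 1331.59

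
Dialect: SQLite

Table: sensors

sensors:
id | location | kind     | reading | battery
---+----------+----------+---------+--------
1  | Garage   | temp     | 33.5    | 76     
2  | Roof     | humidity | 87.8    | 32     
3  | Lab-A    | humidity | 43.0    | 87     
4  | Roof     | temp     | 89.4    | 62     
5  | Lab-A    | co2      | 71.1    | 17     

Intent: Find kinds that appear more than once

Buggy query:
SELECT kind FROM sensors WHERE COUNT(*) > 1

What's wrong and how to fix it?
Bug: WHERE can't reference COUNT(*); aggregates are computed after WHERE

Fix: GROUP BY kind, then filter groups with HAVING COUNT(*) > 1

Corrected query:
SELECT kind FROM sensors GROUP BY kind HAVING COUNT(*) > 1

Result:
kind    
--------
humidity
temp    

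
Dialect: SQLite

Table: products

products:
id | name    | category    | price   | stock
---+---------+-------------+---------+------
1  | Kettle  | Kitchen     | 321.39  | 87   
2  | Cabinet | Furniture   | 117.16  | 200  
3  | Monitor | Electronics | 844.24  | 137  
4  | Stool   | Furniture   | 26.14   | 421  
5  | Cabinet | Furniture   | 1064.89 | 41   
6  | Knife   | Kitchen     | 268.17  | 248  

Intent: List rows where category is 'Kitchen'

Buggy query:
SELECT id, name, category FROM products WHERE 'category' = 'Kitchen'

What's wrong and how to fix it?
Bug: Single quotes denote string literals in SQL; the column name is being compared as a constant string

Fix: Remove the quotes around the column name (or use double quotes for an identifier)

Corrected query:
SELECT id, name, category FROM products WHERE category = 'Kitchen'

Result:
id | name   | category
---+--------+---------
1  | Kettle | Kitchen 
6  | Knife  | Kitchen 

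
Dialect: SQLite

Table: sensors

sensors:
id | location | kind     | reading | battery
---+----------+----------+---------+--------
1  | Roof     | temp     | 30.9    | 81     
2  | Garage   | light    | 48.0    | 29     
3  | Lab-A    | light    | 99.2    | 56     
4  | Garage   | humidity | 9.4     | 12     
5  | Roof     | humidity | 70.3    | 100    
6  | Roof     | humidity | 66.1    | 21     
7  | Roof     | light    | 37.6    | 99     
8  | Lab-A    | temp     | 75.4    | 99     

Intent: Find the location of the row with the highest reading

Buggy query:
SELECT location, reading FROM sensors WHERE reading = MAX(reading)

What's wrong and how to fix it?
Bug: WHERE is evaluated per row; an aggregate over the whole table isn't defined there

Fix: Use a subquery: WHERE reading = (SELECT MAX(reading) FROM sensors)

Corrected query:
SELECT location, reading FROM sensors WHERE reading = (SELECT MAX(reading) FROM sensors)

Result:
location | reading
---------+--------
Lab-A    | 99.2   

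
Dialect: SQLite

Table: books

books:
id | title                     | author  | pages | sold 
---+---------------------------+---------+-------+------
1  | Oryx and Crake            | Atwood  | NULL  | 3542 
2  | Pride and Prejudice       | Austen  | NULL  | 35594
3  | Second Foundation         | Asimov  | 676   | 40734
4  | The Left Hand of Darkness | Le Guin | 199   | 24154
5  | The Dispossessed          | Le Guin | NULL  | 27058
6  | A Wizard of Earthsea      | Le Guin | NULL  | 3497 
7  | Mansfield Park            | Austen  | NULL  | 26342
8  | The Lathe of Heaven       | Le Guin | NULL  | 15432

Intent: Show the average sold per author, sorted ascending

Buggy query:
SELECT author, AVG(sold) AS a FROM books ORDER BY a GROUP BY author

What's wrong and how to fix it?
Bug: ORDER BY appears before GROUP BY; SQL clause order requires GROUP BY first

Fix: Reorder: SELECT … FROM … GROUP BY … ORDER BY …

Corrected query:
SELECT author, AVG(sold) AS a FROM books GROUP BY author ORDER BY a

Result:
author  | a       
--------+---------
Atwood  | 3542    
Le Guin | 17535.25
Austen  | 30968   
Asimov  | 40734   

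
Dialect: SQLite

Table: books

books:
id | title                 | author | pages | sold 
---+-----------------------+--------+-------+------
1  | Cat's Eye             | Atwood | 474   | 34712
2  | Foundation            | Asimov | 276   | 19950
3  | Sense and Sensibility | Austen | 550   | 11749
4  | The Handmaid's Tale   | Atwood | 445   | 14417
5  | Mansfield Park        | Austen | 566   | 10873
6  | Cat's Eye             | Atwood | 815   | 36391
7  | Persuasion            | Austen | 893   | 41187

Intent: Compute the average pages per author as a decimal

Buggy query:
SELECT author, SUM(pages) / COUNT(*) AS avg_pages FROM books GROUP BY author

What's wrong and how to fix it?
Bug: Both operands are integers, so '/' performs integer division and truncates

Fix: Multiply by 1.0 (or CAST to REAL) to force floating-point division

Corrected query:
SELECT author, SUM(pages) * 1.0 / COUNT(*) AS avg_pages FROM books GROUP BY author

Result:
author | avg_pages 
-------+-----------
Asimov | 276       
Atwood | 578       
Austen | 669.666667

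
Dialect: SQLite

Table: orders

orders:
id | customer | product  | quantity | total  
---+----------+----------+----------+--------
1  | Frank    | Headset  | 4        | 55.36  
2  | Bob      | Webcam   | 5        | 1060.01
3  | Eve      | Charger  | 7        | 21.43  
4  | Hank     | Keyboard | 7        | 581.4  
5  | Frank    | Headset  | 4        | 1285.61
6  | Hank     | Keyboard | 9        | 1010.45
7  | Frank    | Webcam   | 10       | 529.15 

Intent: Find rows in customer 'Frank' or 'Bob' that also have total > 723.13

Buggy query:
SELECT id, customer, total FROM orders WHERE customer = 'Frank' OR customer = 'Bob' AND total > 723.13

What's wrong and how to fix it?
Bug: Without parentheses, AND is evaluated before OR, so the total filter only applies to the 'Bob' branch

Fix: Add parentheses around the OR so the AND applies to both alternatives

Corrected query:
SELECT id, customer, total FROM orders WHERE (customer = 'Frank' OR customer = 'Bob') AND total > 723.13

Result:
id | customer | total  
---+----------+--------
2  | Bob      | 1060.01
5  | Frank    | 1285.61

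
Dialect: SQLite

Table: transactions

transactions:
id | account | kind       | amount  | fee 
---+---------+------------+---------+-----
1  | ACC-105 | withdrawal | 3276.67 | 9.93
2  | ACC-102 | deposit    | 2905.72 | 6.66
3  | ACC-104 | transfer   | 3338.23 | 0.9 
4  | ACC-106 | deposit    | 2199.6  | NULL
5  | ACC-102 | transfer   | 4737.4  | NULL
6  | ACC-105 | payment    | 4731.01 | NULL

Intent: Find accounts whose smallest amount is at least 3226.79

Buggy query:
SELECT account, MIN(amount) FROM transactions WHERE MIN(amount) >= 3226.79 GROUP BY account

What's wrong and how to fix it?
Bug: MIN() in WHERE is a misuse of aggregate

Fix: Replace WHERE with HAVING after the GROUP BY

Corrected query:
SELECT account, MIN(amount) FROM transactions GROUP BY account HAVING MIN(amount) >= 3226.79

Result:
account | MIN(amount)
--------+------------
ACC-104 | 3338.23    
ACC-105 | 3276.67    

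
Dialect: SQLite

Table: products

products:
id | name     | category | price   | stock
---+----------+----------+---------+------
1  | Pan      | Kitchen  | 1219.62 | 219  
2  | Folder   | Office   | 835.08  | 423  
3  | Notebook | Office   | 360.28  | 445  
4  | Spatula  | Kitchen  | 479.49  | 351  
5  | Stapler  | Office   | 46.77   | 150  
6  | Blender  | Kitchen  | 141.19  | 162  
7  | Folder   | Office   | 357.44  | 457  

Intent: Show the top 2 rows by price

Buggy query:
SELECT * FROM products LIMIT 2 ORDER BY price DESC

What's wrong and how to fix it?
Bug: ORDER BY cannot follow LIMIT; LIMIT is the final clause

Fix: Swap the clauses: ORDER BY first, then LIMIT

Corrected query:
SELECT * FROM products ORDER BY price DESC LIMIT 2

Result:
id | name   | category | price   | stock
---+--------+----------+---------+------
1  | Pan    | Kitchen  | 1219.62 | 219  
2  | Folder | Office   | 835.08  | 423  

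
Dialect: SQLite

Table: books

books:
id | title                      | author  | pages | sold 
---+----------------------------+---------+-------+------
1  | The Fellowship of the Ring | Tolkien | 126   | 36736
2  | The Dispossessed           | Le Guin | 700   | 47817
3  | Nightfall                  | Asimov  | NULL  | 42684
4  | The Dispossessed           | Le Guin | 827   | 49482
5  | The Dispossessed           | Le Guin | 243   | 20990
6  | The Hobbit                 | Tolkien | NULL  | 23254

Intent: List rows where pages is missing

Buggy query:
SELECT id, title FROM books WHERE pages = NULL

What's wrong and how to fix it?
Bug: '= NULL' is always unknown in SQL three-valued logic, so no rows match

Fix: Replace '= NULL' with 'IS NULL'

Corrected query:
SELECT id, title FROM books WHERE pages IS NULL

Result:
id | title     
---+-----------
3  | Nightfall 
6  | The Hobbit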